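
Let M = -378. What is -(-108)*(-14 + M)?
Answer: -42336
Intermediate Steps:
-(-108)*(-14 + M) = -(-108)*(-14 - 378) = -(-108)*(-392) = -1*42336 = -42336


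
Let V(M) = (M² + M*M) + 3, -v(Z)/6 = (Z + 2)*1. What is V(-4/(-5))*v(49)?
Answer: -32742/25 ≈ -1309.7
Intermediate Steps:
v(Z) = -12 - 6*Z (v(Z) = -6*(Z + 2) = -6*(2 + Z) = -12 - 6*Z)
V(M) = 3 + 2*M² (V(M) = (M² + M²) + 3 = 2*M² + 3 = 3 + 2*M²)
V(-4/(-5))*v(49) = (3 + 2*(-4/(-5))²)*(-12 - 6*49) = (3 + 2*(-4*(-⅕))²)*(-12 - 294) = (3 + 2*(⅘)²)*(-306) = (3 + 2*(16/25))*(-306) = (3 + 32/25)*(-306) = (107/25)*(-306) = -32742/25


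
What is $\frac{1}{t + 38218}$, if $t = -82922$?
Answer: $- \frac{1}{44704} \approx -2.2369 \cdot 10^{-5}$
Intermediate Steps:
$\frac{1}{t + 38218} = \frac{1}{-82922 + 38218} = \frac{1}{-44704} = - \frac{1}{44704}$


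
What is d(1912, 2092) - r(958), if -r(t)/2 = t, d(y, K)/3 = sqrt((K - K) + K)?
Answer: 1916 + 6*sqrt(523) ≈ 2053.2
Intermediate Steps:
d(y, K) = 3*sqrt(K) (d(y, K) = 3*sqrt((K - K) + K) = 3*sqrt(0 + K) = 3*sqrt(K))
r(t) = -2*t
d(1912, 2092) - r(958) = 3*sqrt(2092) - (-2)*958 = 3*(2*sqrt(523)) - 1*(-1916) = 6*sqrt(523) + 1916 = 1916 + 6*sqrt(523)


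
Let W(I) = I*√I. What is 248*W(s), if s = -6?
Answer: -1488*I*√6 ≈ -3644.8*I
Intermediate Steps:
W(I) = I^(3/2)
248*W(s) = 248*(-6)^(3/2) = 248*(-6*I*√6) = -1488*I*√6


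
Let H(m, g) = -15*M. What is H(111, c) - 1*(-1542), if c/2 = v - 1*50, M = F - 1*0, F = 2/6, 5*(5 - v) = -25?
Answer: 1537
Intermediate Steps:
v = 10 (v = 5 - ⅕*(-25) = 5 + 5 = 10)
F = ⅓ (F = 2*(⅙) = ⅓ ≈ 0.33333)
M = ⅓ (M = ⅓ - 1*0 = ⅓ + 0 = ⅓ ≈ 0.33333)
c = -80 (c = 2*(10 - 1*50) = 2*(10 - 50) = 2*(-40) = -80)
H(m, g) = -5 (H(m, g) = -15*⅓ = -5)
H(111, c) - 1*(-1542) = -5 - 1*(-1542) = -5 + 1542 = 1537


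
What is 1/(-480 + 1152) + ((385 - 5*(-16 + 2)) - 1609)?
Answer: -775487/672 ≈ -1154.0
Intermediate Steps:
1/(-480 + 1152) + ((385 - 5*(-16 + 2)) - 1609) = 1/672 + ((385 - 5*(-14)) - 1609) = 1/672 + ((385 + 70) - 1609) = 1/672 + (455 - 1609) = 1/672 - 1154 = -775487/672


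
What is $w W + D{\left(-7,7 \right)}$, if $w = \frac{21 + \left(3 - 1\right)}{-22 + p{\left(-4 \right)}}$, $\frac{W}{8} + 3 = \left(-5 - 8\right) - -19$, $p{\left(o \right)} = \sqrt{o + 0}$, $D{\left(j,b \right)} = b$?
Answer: $- \frac{1091}{61} - \frac{138 i}{61} \approx -17.885 - 2.2623 i$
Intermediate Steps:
$p{\left(o \right)} = \sqrt{o}$
$W = 24$ ($W = -24 + 8 \left(\left(-5 - 8\right) - -19\right) = -24 + 8 \left(\left(-5 - 8\right) + 19\right) = -24 + 8 \left(-13 + 19\right) = -24 + 8 \cdot 6 = -24 + 48 = 24$)
$w = \frac{23 \left(-22 - 2 i\right)}{488}$ ($w = \frac{21 + \left(3 - 1\right)}{-22 + \sqrt{-4}} = \frac{21 + 2}{-22 + 2 i} = 23 \frac{-22 - 2 i}{488} = \frac{23 \left(-22 - 2 i\right)}{488} \approx -1.0369 - 0.094262 i$)
$w W + D{\left(-7,7 \right)} = \left(- \frac{253}{244} - \frac{23 i}{244}\right) 24 + 7 = \left(- \frac{1518}{61} - \frac{138 i}{61}\right) + 7 = - \frac{1091}{61} - \frac{138 i}{61}$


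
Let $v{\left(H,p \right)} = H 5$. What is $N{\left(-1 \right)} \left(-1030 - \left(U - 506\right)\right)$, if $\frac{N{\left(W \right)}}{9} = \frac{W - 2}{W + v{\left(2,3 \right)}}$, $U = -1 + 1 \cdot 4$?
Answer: $1581$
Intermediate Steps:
$U = 3$ ($U = -1 + 4 = 3$)
$v{\left(H,p \right)} = 5 H$
$N{\left(W \right)} = \frac{9 \left(-2 + W\right)}{10 + W}$ ($N{\left(W \right)} = 9 \frac{W - 2}{W + 5 \cdot 2} = 9 \frac{-2 + W}{W + 10} = 9 \frac{-2 + W}{10 + W} = \frac{9 \left(-2 + W\right)}{10 + W}$)
$N{\left(-1 \right)} \left(-1030 - \left(U - 506\right)\right) = \frac{9 \left(-2 - 1\right)}{10 - 1} \left(-1030 - \left(3 - 506\right)\right) = 9 \cdot \frac{1}{9} \left(-3\right) \left(-1030 - \left(3 - 506\right)\right) = 9 \cdot \frac{1}{9} \left(-3\right) \left(-1030 - -503\right) = - 3 \left(-1030 + 503\right) = \left(-3\right) \left(-527\right) = 1581$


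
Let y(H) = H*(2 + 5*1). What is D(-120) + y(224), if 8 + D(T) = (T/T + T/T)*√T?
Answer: 1560 + 4*I*√30 ≈ 1560.0 + 21.909*I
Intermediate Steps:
D(T) = -8 + 2*√T (D(T) = -8 + (T/T + T/T)*√T = -8 + (1 + 1)*√T = -8 + 2*√T)
y(H) = 7*H (y(H) = H*(2 + 5) = H*7 = 7*H)
D(-120) + y(224) = (-8 + 2*√(-120)) + 7*224 = (-8 + 2*(2*I*√30)) + 1568 = (-8 + 4*I*√30) + 1568 = 1560 + 4*I*√30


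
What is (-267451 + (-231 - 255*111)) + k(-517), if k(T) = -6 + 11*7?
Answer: -295916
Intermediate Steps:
k(T) = 71 (k(T) = -6 + 77 = 71)
(-267451 + (-231 - 255*111)) + k(-517) = (-267451 + (-231 - 255*111)) + 71 = (-267451 + (-231 - 28305)) + 71 = (-267451 - 28536) + 71 = -295987 + 71 = -295916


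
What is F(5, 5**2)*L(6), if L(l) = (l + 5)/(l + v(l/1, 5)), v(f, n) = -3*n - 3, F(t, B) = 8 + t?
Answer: -143/12 ≈ -11.917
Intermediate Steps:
v(f, n) = -3 - 3*n
L(l) = (5 + l)/(-18 + l) (L(l) = (l + 5)/(l + (-3 - 3*5)) = (5 + l)/(l + (-3 - 15)) = (5 + l)/(l - 18) = (5 + l)/(-18 + l))
F(5, 5**2)*L(6) = (8 + 5)*((5 + 6)/(-18 + 6)) = 13*(11/(-12)) = 13*(-1/12*11) = 13*(-11/12) = -143/12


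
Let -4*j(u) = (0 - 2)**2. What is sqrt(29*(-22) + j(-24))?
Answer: 3*I*sqrt(71) ≈ 25.278*I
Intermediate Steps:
j(u) = -1 (j(u) = -(0 - 2)**2/4 = -1/4*(-2)**2 = -1/4*4 = -1)
sqrt(29*(-22) + j(-24)) = sqrt(29*(-22) - 1) = sqrt(-638 - 1) = sqrt(-639) = 3*I*sqrt(71)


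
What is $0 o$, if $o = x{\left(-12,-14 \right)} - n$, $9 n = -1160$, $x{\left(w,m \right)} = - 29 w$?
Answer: $0$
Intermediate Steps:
$n = - \frac{1160}{9}$ ($n = \frac{1}{9} \left(-1160\right) = - \frac{1160}{9} \approx -128.89$)
$o = \frac{4292}{9}$ ($o = \left(-29\right) \left(-12\right) - - \frac{1160}{9} = 348 + \frac{1160}{9} = \frac{4292}{9} \approx 476.89$)
$0 o = 0 \cdot \frac{4292}{9} = 0$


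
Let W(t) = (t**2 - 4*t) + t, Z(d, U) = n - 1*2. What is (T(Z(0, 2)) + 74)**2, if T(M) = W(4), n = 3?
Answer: 6084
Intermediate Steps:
Z(d, U) = 1 (Z(d, U) = 3 - 1*2 = 3 - 2 = 1)
W(t) = t**2 - 3*t
T(M) = 4 (T(M) = 4*(-3 + 4) = 4*1 = 4)
(T(Z(0, 2)) + 74)**2 = (4 + 74)**2 = 78**2 = 6084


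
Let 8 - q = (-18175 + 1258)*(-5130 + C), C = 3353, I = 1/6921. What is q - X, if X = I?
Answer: -208055648422/6921 ≈ -3.0062e+7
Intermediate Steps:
I = 1/6921 ≈ 0.00014449
X = 1/6921 ≈ 0.00014449
q = -30061501 (q = 8 - (-18175 + 1258)*(-5130 + 3353) = 8 - (-16917)*(-1777) = 8 - 1*30061509 = 8 - 30061509 = -30061501)
q - X = -30061501 - 1*1/6921 = -30061501 - 1/6921 = -208055648422/6921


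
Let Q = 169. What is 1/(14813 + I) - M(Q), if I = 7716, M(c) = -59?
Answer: 1329212/22529 ≈ 59.000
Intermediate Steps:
1/(14813 + I) - M(Q) = 1/(14813 + 7716) - 1*(-59) = 1/22529 + 59 = 1329212/22529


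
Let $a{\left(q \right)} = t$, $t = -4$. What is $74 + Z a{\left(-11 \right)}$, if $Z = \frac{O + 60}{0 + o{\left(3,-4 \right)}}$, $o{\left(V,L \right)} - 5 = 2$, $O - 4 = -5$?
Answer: $\frac{282}{7} \approx 40.286$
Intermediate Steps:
$O = -1$ ($O = 4 - 5 = -1$)
$o{\left(V,L \right)} = 7$ ($o{\left(V,L \right)} = 5 + 2 = 7$)
$a{\left(q \right)} = -4$
$Z = \frac{59}{7}$ ($Z = \frac{-1 + 60}{0 + 7} = \frac{59}{7} \approx 8.4286$)
$74 + Z a{\left(-11 \right)} = 74 + \frac{59}{7} \left(-4\right) = 74 - \frac{236}{7} = \frac{282}{7}$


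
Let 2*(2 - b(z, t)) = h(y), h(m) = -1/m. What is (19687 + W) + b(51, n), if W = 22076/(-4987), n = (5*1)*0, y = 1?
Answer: 196338921/9974 ≈ 19685.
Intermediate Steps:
n = 0 (n = 5*0 = 0)
b(z, t) = 5/2 (b(z, t) = 2 - (-1)/(2*1) = 2 - (-1)/2 = 2 - ½*(-1) = 2 + ½ = 5/2)
W = -22076/4987 (W = 22076*(-1/4987) = -22076/4987 ≈ -4.4267)
(19687 + W) + b(51, n) = (19687 - 22076/4987) + 5/2 = 98156993/4987 + 5/2 = 196338921/9974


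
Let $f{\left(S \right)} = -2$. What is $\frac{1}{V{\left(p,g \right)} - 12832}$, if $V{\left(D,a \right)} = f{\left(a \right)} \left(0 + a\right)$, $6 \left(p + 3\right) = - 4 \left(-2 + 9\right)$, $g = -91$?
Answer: $- \frac{1}{12650} \approx -7.9051 \cdot 10^{-5}$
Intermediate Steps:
$p = - \frac{23}{3}$ ($p = -3 + \frac{\left(-4\right) \left(-2 + 9\right)}{6} = -3 + \frac{\left(-4\right) 7}{6} = -3 + \frac{1}{6} \left(-28\right) = -3 - \frac{14}{3} = - \frac{23}{3} \approx -7.6667$)
$V{\left(D,a \right)} = - 2 a$ ($V{\left(D,a \right)} = - 2 \left(0 + a\right) = - 2 a$)
$\frac{1}{V{\left(p,g \right)} - 12832} = \frac{1}{\left(-2\right) \left(-91\right) - 12832} = \frac{1}{182 - 12832} = \frac{1}{-12650} = - \frac{1}{12650}$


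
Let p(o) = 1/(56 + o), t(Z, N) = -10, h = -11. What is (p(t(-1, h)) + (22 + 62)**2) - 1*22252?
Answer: -699015/46 ≈ -15196.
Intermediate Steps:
(p(t(-1, h)) + (22 + 62)**2) - 1*22252 = (1/(56 - 10) + (22 + 62)**2) - 1*22252 = (1/46 + 84**2) - 22252 = (1/46 + 7056) - 22252 = 324577/46 - 22252 = -699015/46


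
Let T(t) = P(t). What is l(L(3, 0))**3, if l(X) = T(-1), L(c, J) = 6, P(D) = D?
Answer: -1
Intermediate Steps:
T(t) = t
l(X) = -1
l(L(3, 0))**3 = (-1)**3 = -1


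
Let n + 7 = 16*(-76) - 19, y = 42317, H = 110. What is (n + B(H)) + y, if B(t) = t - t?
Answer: 41075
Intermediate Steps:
n = -1242 (n = -7 + (16*(-76) - 19) = -7 + (-1216 - 19) = -7 - 1235 = -1242)
B(t) = 0
(n + B(H)) + y = (-1242 + 0) + 42317 = -1242 + 42317 = 41075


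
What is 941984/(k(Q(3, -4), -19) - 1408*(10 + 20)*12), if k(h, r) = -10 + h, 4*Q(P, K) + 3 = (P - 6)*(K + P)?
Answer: -470992/253445 ≈ -1.8584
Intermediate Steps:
Q(P, K) = -¾ + (-6 + P)*(K + P)/4 (Q(P, K) = -¾ + ((P - 6)*(K + P))/4 = -¾ + ((-6 + P)*(K + P))/4 = -¾ + (-6 + P)*(K + P)/4)
941984/(k(Q(3, -4), -19) - 1408*(10 + 20)*12) = 941984/((-10 + (-¾ - 3/2*(-4) - 3/2*3 + (¼)*3² + (¼)*(-4)*3)) - 1408*(10 + 20)*12) = 941984/((-10 + (-¾ + 6 - 9/2 + (¼)*9 - 3)) - 42240*12) = 941984/((-10 + (-¾ + 6 - 9/2 + 9/4 - 3)) - 1408*360) = 941984/((-10 + 0) - 506880) = 941984/(-10 - 506880) = 941984/(-506890) = 941984*(-1/506890) = -470992/253445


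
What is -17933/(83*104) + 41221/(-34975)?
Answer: -983026347/301904200 ≈ -3.2561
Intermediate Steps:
-17933/(83*104) + 41221/(-34975) = -17933/8632 + 41221*(-1/34975) = -17933*1/8632 - 41221/34975 = -17933/8632 - 41221/34975 = -983026347/301904200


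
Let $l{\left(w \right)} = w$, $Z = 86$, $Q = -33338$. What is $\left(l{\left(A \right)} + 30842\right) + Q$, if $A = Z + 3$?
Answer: $-2407$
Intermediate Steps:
$A = 89$ ($A = 86 + 3 = 89$)
$\left(l{\left(A \right)} + 30842\right) + Q = \left(89 + 30842\right) - 33338 = 30931 - 33338 = -2407$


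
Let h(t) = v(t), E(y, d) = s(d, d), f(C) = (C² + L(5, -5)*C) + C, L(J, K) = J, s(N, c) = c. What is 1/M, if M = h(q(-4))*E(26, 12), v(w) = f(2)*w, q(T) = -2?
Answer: -1/384 ≈ -0.0026042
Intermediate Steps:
f(C) = C² + 6*C (f(C) = (C² + 5*C) + C = C² + 6*C)
E(y, d) = d
v(w) = 16*w (v(w) = (2*(6 + 2))*w = (2*8)*w = 16*w)
h(t) = 16*t
M = -384 (M = (16*(-2))*12 = -32*12 = -384)
1/M = 1/(-384) = -1/384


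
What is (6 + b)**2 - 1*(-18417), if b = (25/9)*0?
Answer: 18453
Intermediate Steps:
b = 0 (b = (25*(1/9))*0 = (25/9)*0 = 0)
(6 + b)**2 - 1*(-18417) = (6 + 0)**2 - 1*(-18417) = 6**2 + 18417 = 36 + 18417 = 18453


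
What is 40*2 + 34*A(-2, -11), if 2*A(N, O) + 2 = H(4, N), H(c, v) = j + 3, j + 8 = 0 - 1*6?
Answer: -141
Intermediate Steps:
j = -14 (j = -8 + (0 - 1*6) = -8 + (0 - 6) = -8 - 6 = -14)
H(c, v) = -11 (H(c, v) = -14 + 3 = -11)
A(N, O) = -13/2 (A(N, O) = -1 + (½)*(-11) = -1 - 11/2 = -13/2)
40*2 + 34*A(-2, -11) = 40*2 + 34*(-13/2) = 80 - 221 = -141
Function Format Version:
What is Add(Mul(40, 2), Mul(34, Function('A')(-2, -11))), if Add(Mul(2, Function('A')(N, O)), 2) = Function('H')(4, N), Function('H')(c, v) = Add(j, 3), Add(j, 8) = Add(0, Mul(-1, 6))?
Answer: -141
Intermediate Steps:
j = -14 (j = Add(-8, Add(0, Mul(-1, 6))) = Add(-8, Add(0, -6)) = Add(-8, -6) = -14)
Function('H')(c, v) = -11 (Function('H')(c, v) = Add(-14, 3) = -11)
Function('A')(N, O) = Rational(-13, 2) (Function('A')(N, O) = Add(-1, Mul(Rational(1, 2), -11)) = Add(-1, Rational(-11, 2)) = Rational(-13, 2))
Add(Mul(40, 2), Mul(34, Function('A')(-2, -11))) = Add(Mul(40, 2), Mul(34, Rational(-13, 2))) = Add(80, -221) = -141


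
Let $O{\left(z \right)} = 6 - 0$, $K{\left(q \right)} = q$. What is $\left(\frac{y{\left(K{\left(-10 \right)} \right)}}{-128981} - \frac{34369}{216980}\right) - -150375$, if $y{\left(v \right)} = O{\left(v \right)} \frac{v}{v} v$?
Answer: $\frac{4208435048588311}{27986297380} \approx 1.5037 \cdot 10^{5}$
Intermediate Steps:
$O{\left(z \right)} = 6$ ($O{\left(z \right)} = 6 + 0 = 6$)
$y{\left(v \right)} = 6 v$ ($y{\left(v \right)} = 6 \frac{v}{v} v = 6 \cdot 1 v = 6 v$)
$\left(\frac{y{\left(K{\left(-10 \right)} \right)}}{-128981} - \frac{34369}{216980}\right) - -150375 = \left(\frac{6 \left(-10\right)}{-128981} - \frac{34369}{216980}\right) - -150375 = \left(\left(-60\right) \left(- \frac{1}{128981}\right) - \frac{34369}{216980}\right) + 150375 = \left(\frac{60}{128981} - \frac{34369}{216980}\right) + 150375 = - \frac{4419929189}{27986297380} + 150375 = \frac{4208435048588311}{27986297380}$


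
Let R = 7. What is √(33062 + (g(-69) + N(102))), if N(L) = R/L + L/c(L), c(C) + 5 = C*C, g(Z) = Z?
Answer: √37119860842893078/1060698 ≈ 181.64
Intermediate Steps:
c(C) = -5 + C² (c(C) = -5 + C*C = -5 + C²)
N(L) = 7/L + L/(-5 + L²)
√(33062 + (g(-69) + N(102))) = √(33062 + (-69 + (-35 + 8*102²)/(102*(-5 + 102²)))) = √(33062 + (-69 + (-35 + 8*10404)/(102*(-5 + 10404)))) = √(33062 + (-69 + (1/102)*(-35 + 83232)/10399)) = √(33062 + (-69 + (1/102)*(1/10399)*83197)) = √(33062 + (-69 + 83197/1060698)) = √(33062 - 73104965/1060698) = √(34995692311/1060698) = √37119860842893078/1060698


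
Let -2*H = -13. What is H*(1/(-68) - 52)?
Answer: -45981/136 ≈ -338.10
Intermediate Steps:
H = 13/2 (H = -½*(-13) = 13/2 ≈ 6.5000)
H*(1/(-68) - 52) = 13*(1/(-68) - 52)/2 = 13*(-1/68 - 52)/2 = (13/2)*(-3537/68) = -45981/136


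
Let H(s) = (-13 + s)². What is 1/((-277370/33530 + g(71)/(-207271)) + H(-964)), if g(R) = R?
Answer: 694979663/663372493429937 ≈ 1.0476e-6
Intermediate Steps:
1/((-277370/33530 + g(71)/(-207271)) + H(-964)) = 1/((-277370/33530 + 71/(-207271)) + (-13 - 964)²) = 1/((-277370*1/33530 + 71*(-1/207271)) + (-977)²) = 1/((-27737/3353 - 71/207271) + 954529) = 1/(-5749313790/694979663 + 954529) = 1/(663372493429937/694979663) = 694979663/663372493429937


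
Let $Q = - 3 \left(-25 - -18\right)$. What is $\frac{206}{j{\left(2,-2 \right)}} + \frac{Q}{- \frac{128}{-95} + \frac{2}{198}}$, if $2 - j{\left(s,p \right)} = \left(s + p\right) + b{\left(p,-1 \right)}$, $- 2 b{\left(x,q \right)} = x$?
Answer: $\frac{2827507}{12767} \approx 221.47$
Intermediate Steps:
$b{\left(x,q \right)} = - \frac{x}{2}$
$j{\left(s,p \right)} = 2 - s - \frac{p}{2}$ ($j{\left(s,p \right)} = 2 - \left(\left(s + p\right) - \frac{p}{2}\right) = 2 - \left(\left(p + s\right) - \frac{p}{2}\right) = 2 - \left(s + \frac{p}{2}\right) = 2 - s - \frac{p}{2}$)
$Q = 21$ ($Q = - 3 \left(-25 + 18\right) = \left(-3\right) \left(-7\right) = 21$)
$\frac{206}{j{\left(2,-2 \right)}} + \frac{Q}{- \frac{128}{-95} + \frac{2}{198}} = \frac{206}{2 - 2 - -1} + \frac{21}{- \frac{128}{-95} + \frac{2}{198}} = \frac{206}{2 - 2 + 1} + \frac{21}{\left(-128\right) \left(- \frac{1}{95}\right) + 2 \cdot \frac{1}{198}} = \frac{206}{1} + \frac{21}{\frac{128}{95} + \frac{1}{99}} = 206 \cdot 1 + \frac{21}{\frac{12767}{9405}} = 206 + 21 \cdot \frac{9405}{12767} = 206 + \frac{197505}{12767} = \frac{2827507}{12767}$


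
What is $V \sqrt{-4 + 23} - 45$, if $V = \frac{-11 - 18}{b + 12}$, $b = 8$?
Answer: $-45 - \frac{29 \sqrt{19}}{20} \approx -51.32$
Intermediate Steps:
$V = - \frac{29}{20}$ ($V = \frac{-11 - 18}{8 + 12} = - \frac{29}{20} \approx -1.45$)
$V \sqrt{-4 + 23} - 45 = - \frac{29 \sqrt{-4 + 23}}{20} - 45 = - \frac{29 \sqrt{19}}{20} - 45 = -45 - \frac{29 \sqrt{19}}{20}$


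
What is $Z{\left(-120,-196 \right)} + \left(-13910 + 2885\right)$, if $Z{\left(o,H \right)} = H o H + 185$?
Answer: $-4620760$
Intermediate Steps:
$Z{\left(o,H \right)} = 185 + o H^{2}$ ($Z{\left(o,H \right)} = o H^{2} + 185 = 185 + o H^{2}$)
$Z{\left(-120,-196 \right)} + \left(-13910 + 2885\right) = \left(185 - 120 \left(-196\right)^{2}\right) + \left(-13910 + 2885\right) = \left(185 - 4609920\right) - 11025 = -4609735 - 11025 = -4620760$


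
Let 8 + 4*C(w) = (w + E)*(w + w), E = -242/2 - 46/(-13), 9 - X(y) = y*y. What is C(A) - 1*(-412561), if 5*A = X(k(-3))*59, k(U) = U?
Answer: 412559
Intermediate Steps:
X(y) = 9 - y² (X(y) = 9 - y*y = 9 - y²)
A = 0 (A = ((9 - 1*(-3)²)*59)/5 = ((9 - 1*9)*59)/5 = ((9 - 9)*59)/5 = (0*59)/5 = (⅕)*0 = 0)
E = -1527/13 (E = -242*½ - 46*(-1/13) = -121 + 46/13 = -1527/13 ≈ -117.46)
C(w) = -2 + w*(-1527/13 + w)/2 (C(w) = -2 + ((w - 1527/13)*(w + w))/4 = -2 + ((-1527/13 + w)*(2*w))/4 = -2 + (2*w*(-1527/13 + w))/4 = -2 + w*(-1527/13 + w)/2)
C(A) - 1*(-412561) = (-2 + (½)*0² - 1527/26*0) - 1*(-412561) = (-2 + (½)*0 + 0) + 412561 = (-2 + 0 + 0) + 412561 = -2 + 412561 = 412559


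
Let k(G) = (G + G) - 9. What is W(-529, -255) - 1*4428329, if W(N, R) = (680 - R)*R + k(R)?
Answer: -4667273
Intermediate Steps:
k(G) = -9 + 2*G (k(G) = 2*G - 9 = -9 + 2*G)
W(N, R) = -9 + 2*R + R*(680 - R) (W(N, R) = (680 - R)*R + (-9 + 2*R) = R*(680 - R) + (-9 + 2*R) = -9 + 2*R + R*(680 - R))
W(-529, -255) - 1*4428329 = (-9 - 1*(-255)² + 682*(-255)) - 1*4428329 = (-9 - 1*65025 - 173910) - 4428329 = (-9 - 65025 - 173910) - 4428329 = -238944 - 4428329 = -4667273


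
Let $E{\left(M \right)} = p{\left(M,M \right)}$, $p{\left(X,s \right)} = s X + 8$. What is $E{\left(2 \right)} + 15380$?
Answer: $15392$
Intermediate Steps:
$p{\left(X,s \right)} = 8 + X s$ ($p{\left(X,s \right)} = X s + 8 = 8 + X s$)
$E{\left(M \right)} = 8 + M^{2}$ ($E{\left(M \right)} = 8 + M M = 8 + M^{2}$)
$E{\left(2 \right)} + 15380 = \left(8 + 2^{2}\right) + 15380 = \left(8 + 4\right) + 15380 = 12 + 15380 = 15392$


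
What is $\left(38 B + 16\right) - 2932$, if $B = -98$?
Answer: $-6640$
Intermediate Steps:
$\left(38 B + 16\right) - 2932 = \left(38 \left(-98\right) + 16\right) - 2932 = \left(-3724 + 16\right) - 2932 = -3708 - 2932 = -6640$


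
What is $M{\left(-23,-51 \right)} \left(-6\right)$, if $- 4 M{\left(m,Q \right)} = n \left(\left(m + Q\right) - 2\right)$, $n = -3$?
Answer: $342$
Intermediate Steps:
$M{\left(m,Q \right)} = - \frac{3}{2} + \frac{3 Q}{4} + \frac{3 m}{4}$ ($M{\left(m,Q \right)} = - \frac{\left(-3\right) \left(\left(m + Q\right) - 2\right)}{4} = - \frac{\left(-3\right) \left(\left(Q + m\right) - 2\right)}{4} = - \frac{\left(-3\right) \left(-2 + Q + m\right)}{4} = - \frac{6 - 3 Q - 3 m}{4} = - \frac{3}{2} + \frac{3 Q}{4} + \frac{3 m}{4}$)
$M{\left(-23,-51 \right)} \left(-6\right) = \left(- \frac{3}{2} + \frac{3}{4} \left(-51\right) + \frac{3}{4} \left(-23\right)\right) \left(-6\right) = \left(- \frac{3}{2} - \frac{153}{4} - \frac{69}{4}\right) \left(-6\right) = \left(-57\right) \left(-6\right) = 342$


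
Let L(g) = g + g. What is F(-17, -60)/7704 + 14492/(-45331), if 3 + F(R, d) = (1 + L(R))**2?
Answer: -10402817/58205004 ≈ -0.17873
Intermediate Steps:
L(g) = 2*g
F(R, d) = -3 + (1 + 2*R)**2
F(-17, -60)/7704 + 14492/(-45331) = (-3 + (1 + 2*(-17))**2)/7704 + 14492/(-45331) = (-3 + (1 - 34)**2)*(1/7704) + 14492*(-1/45331) = (-3 + (-33)**2)*(1/7704) - 14492/45331 = (-3 + 1089)*(1/7704) - 14492/45331 = 1086*(1/7704) - 14492/45331 = 181/1284 - 14492/45331 = -10402817/58205004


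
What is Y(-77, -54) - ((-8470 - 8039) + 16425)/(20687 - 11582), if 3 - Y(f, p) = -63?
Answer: 200338/3035 ≈ 66.009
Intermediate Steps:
Y(f, p) = 66 (Y(f, p) = 3 - 1*(-63) = 3 + 63 = 66)
Y(-77, -54) - ((-8470 - 8039) + 16425)/(20687 - 11582) = 66 - ((-8470 - 8039) + 16425)/(20687 - 11582) = 66 - (-16509 + 16425)/9105 = 66 - (-84)/9105 = 66 - 1*(-28/3035) = 66 + 28/3035 = 200338/3035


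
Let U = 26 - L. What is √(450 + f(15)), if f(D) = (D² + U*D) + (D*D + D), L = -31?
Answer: √1770 ≈ 42.071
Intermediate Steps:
U = 57 (U = 26 - 1*(-31) = 26 + 31 = 57)
f(D) = 2*D² + 58*D (f(D) = (D² + 57*D) + (D*D + D) = (D² + 57*D) + (D² + D) = (D² + 57*D) + (D + D²) = 2*D² + 58*D)
√(450 + f(15)) = √(450 + 2*15*(29 + 15)) = √(450 + 2*15*44) = √(450 + 1320) = √1770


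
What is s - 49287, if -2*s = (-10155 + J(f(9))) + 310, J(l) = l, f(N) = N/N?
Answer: -44365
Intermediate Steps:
f(N) = 1
s = 4922 (s = -((-10155 + 1) + 310)/2 = -(-10154 + 310)/2 = -½*(-9844) = 4922)
s - 49287 = 4922 - 49287 = -44365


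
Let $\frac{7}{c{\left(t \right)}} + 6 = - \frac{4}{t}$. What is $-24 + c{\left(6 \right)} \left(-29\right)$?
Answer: $\frac{129}{20} \approx 6.45$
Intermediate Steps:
$c{\left(t \right)} = \frac{7}{-6 - \frac{4}{t}}$
$-24 + c{\left(6 \right)} \left(-29\right) = -24 + \left(-7\right) 6 \frac{1}{4 + 6 \cdot 6} \left(-29\right) = -24 + \left(-7\right) 6 \frac{1}{4 + 36} \left(-29\right) = -24 + \left(-7\right) 6 \cdot \frac{1}{40} \left(-29\right) = -24 - - \frac{609}{20} = -24 + \frac{609}{20} = \frac{129}{20}$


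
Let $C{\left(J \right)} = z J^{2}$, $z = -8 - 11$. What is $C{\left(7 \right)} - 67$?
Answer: $-998$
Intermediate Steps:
$z = -19$ ($z = -8 - 11 = -19$)
$C{\left(J \right)} = - 19 J^{2}$
$C{\left(7 \right)} - 67 = - 19 \cdot 7^{2} - 67 = \left(-19\right) 49 - 67 = -931 - 67 = -998$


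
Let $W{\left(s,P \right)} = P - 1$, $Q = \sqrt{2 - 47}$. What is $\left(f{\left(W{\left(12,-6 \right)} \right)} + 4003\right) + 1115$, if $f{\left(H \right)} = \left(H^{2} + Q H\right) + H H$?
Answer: $5216 - 21 i \sqrt{5} \approx 5216.0 - 46.957 i$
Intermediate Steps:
$Q = 3 i \sqrt{5}$ ($Q = \sqrt{-45} = 3 i \sqrt{5} \approx 6.7082 i$)
$W{\left(s,P \right)} = -1 + P$ ($W{\left(s,P \right)} = P - 1 = -1 + P$)
$f{\left(H \right)} = 2 H^{2} + 3 i H \sqrt{5}$ ($f{\left(H \right)} = \left(H^{2} + 3 i \sqrt{5} H\right) + H H = \left(H^{2} + 3 i H \sqrt{5}\right) + H^{2} = 2 H^{2} + 3 i H \sqrt{5}$)
$\left(f{\left(W{\left(12,-6 \right)} \right)} + 4003\right) + 1115 = \left(\left(-1 - 6\right) \left(2 \left(-1 - 6\right) + 3 i \sqrt{5}\right) + 4003\right) + 1115 = \left(- 7 \left(2 \left(-7\right) + 3 i \sqrt{5}\right) + 4003\right) + 1115 = \left(- 7 \left(-14 + 3 i \sqrt{5}\right) + 4003\right) + 1115 = \left(\left(98 - 21 i \sqrt{5}\right) + 4003\right) + 1115 = \left(4101 - 21 i \sqrt{5}\right) + 1115 = 5216 - 21 i \sqrt{5}$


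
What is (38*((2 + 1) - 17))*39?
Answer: -20748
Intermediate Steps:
(38*((2 + 1) - 17))*39 = (38*(3 - 17))*39 = (38*(-14))*39 = -532*39 = -20748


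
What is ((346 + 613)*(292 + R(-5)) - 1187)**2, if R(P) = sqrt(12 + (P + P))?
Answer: 77754142643 + 534817038*sqrt(2) ≈ 7.8511e+10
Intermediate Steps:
R(P) = sqrt(12 + 2*P)
((346 + 613)*(292 + R(-5)) - 1187)**2 = ((346 + 613)*(292 + sqrt(12 + 2*(-5))) - 1187)**2 = (959*(292 + sqrt(12 - 10)) - 1187)**2 = (959*(292 + sqrt(2)) - 1187)**2 = ((280028 + 959*sqrt(2)) - 1187)**2 = (278841 + 959*sqrt(2))**2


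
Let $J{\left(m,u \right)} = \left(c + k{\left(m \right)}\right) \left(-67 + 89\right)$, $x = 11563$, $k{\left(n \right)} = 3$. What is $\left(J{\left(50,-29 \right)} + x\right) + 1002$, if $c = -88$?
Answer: $10695$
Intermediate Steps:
$J{\left(m,u \right)} = -1870$ ($J{\left(m,u \right)} = \left(-88 + 3\right) \left(-67 + 89\right) = \left(-85\right) 22 = -1870$)
$\left(J{\left(50,-29 \right)} + x\right) + 1002 = \left(-1870 + 11563\right) + 1002 = 9693 + 1002 = 10695$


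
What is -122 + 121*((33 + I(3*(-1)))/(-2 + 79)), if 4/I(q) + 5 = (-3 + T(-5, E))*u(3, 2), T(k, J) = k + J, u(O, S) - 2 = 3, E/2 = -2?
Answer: -31959/455 ≈ -70.240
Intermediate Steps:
E = -4 (E = 2*(-2) = -4)
u(O, S) = 5 (u(O, S) = 2 + 3 = 5)
T(k, J) = J + k
I(q) = -4/65 (I(q) = 4/(-5 + (-3 + (-4 - 5))*5) = 4/(-5 + (-3 - 9)*5) = 4/(-5 - 12*5) = 4/(-5 - 60) = 4/(-65) = 4*(-1/65) = -4/65)
-122 + 121*((33 + I(3*(-1)))/(-2 + 79)) = -122 + 121*((33 - 4/65)/(-2 + 79)) = -122 + 121*((2141/65)/77) = -122 + 121*((2141/65)*(1/77)) = -122 + 121*(2141/5005) = -122 + 23551/455 = -31959/455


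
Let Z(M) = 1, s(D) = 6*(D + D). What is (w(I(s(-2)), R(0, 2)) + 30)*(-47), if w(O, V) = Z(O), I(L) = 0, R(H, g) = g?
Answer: -1457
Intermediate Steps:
s(D) = 12*D (s(D) = 6*(2*D) = 12*D)
w(O, V) = 1
(w(I(s(-2)), R(0, 2)) + 30)*(-47) = (1 + 30)*(-47) = 31*(-47) = -1457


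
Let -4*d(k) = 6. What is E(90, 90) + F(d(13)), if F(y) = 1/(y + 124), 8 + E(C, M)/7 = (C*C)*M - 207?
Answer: 1249866277/245 ≈ 5.1015e+6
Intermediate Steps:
d(k) = -3/2 (d(k) = -1/4*6 = -3/2)
E(C, M) = -1505 + 7*M*C**2 (E(C, M) = -56 + 7*((C*C)*M - 207) = -56 + 7*(C**2*M - 207) = -56 + 7*(M*C**2 - 207) = -56 + 7*(-207 + M*C**2) = -56 + (-1449 + 7*M*C**2) = -1505 + 7*M*C**2)
F(y) = 1/(124 + y)
E(90, 90) + F(d(13)) = (-1505 + 7*90*90**2) + 1/(124 - 3/2) = (-1505 + 7*90*8100) + 1/(245/2) = (-1505 + 5103000) + 2/245 = 5101495 + 2/245 = 1249866277/245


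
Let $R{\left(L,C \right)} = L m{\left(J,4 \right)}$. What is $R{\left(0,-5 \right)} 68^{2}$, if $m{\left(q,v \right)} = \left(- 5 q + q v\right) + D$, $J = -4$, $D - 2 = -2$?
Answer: $0$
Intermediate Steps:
$D = 0$ ($D = 2 - 2 = 0$)
$m{\left(q,v \right)} = - 5 q + q v$ ($m{\left(q,v \right)} = \left(- 5 q + q v\right) + 0 = - 5 q + q v$)
$R{\left(L,C \right)} = 4 L$ ($R{\left(L,C \right)} = L \left(- 4 \left(-5 + 4\right)\right) = L \left(\left(-4\right) \left(-1\right)\right) = L 4 = 4 L$)
$R{\left(0,-5 \right)} 68^{2} = 4 \cdot 0 \cdot 68^{2} = 0 \cdot 4624 = 0$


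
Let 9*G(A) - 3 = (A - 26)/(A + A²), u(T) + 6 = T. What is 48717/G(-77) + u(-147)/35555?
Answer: 91227974750271/620541415 ≈ 1.4701e+5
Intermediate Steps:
u(T) = -6 + T
G(A) = ⅓ + (-26 + A)/(9*(A + A²)) (G(A) = ⅓ + ((A - 26)/(A + A²))/9 = ⅓ + ((-26 + A)/(A + A²))/9 = ⅓ + (-26 + A)/(9*(A + A²)))
48717/G(-77) + u(-147)/35555 = 48717/(((⅑)*(-26 + 3*(-77)² + 4*(-77))/(-77*(1 - 77)))) + (-6 - 147)/35555 = 48717/(((⅑)*(-1/77)*(-26 + 3*5929 - 308)/(-76))) - 153*1/35555 = 48717/(((⅑)*(-1/77)*(-1/76)*(-26 + 17787 - 308))) - 153/35555 = 48717/(((⅑)*(-1/77)*(-1/76)*17453)) - 153/35555 = 48717/(17453/52668) - 153/35555 = 48717*(52668/17453) - 153/35555 = 2565826956/17453 - 153/35555 = 91227974750271/620541415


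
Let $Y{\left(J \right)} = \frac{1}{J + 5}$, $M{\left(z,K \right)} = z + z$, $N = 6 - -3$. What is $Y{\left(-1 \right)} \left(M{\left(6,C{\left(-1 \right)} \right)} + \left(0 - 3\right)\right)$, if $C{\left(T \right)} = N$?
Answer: $\frac{9}{4} \approx 2.25$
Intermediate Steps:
$N = 9$ ($N = 6 + 3 = 9$)
$C{\left(T \right)} = 9$
$M{\left(z,K \right)} = 2 z$
$Y{\left(J \right)} = \frac{1}{5 + J}$
$Y{\left(-1 \right)} \left(M{\left(6,C{\left(-1 \right)} \right)} + \left(0 - 3\right)\right) = \frac{2 \cdot 6 + \left(0 - 3\right)}{5 - 1} = \frac{12 + \left(0 - 3\right)}{4} = \frac{12 - 3}{4} = \frac{1}{4} \cdot 9 = \frac{9}{4}$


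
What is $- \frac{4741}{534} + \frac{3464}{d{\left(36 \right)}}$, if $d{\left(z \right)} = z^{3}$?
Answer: $- \frac{4569715}{519048} \approx -8.804$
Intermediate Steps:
$- \frac{4741}{534} + \frac{3464}{d{\left(36 \right)}} = - \frac{4741}{534} + \frac{3464}{36^{3}} = \left(-4741\right) \frac{1}{534} + \frac{3464}{46656} = - \frac{4741}{534} + 3464 \cdot \frac{1}{46656} = - \frac{4741}{534} + \frac{433}{5832} = - \frac{4569715}{519048}$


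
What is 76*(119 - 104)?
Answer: 1140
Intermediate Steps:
76*(119 - 104) = 76*15 = 1140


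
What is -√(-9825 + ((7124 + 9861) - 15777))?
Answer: -I*√8617 ≈ -92.828*I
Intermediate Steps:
-√(-9825 + ((7124 + 9861) - 15777)) = -√(-9825 + (16985 - 15777)) = -√(-9825 + 1208) = -√(-8617) = -I*√8617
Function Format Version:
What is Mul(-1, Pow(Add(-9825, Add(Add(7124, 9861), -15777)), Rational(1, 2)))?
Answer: Mul(-1, I, Pow(8617, Rational(1, 2))) ≈ Mul(-92.828, I)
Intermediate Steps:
Mul(-1, Pow(Add(-9825, Add(Add(7124, 9861), -15777)), Rational(1, 2))) = Mul(-1, Pow(Add(-9825, Add(16985, -15777)), Rational(1, 2))) = Mul(-1, Pow(Add(-9825, 1208), Rational(1, 2))) = Mul(-1, Pow(-8617, Rational(1, 2))) = Mul(-1, Mul(I, Pow(8617, Rational(1, 2)))) = Mul(-1, I, Pow(8617, Rational(1, 2)))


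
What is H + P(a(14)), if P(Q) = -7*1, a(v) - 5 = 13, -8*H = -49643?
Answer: 49587/8 ≈ 6198.4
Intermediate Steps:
H = 49643/8 (H = -1/8*(-49643) = 49643/8 ≈ 6205.4)
a(v) = 18 (a(v) = 5 + 13 = 18)
P(Q) = -7
H + P(a(14)) = 49643/8 - 7 = 49587/8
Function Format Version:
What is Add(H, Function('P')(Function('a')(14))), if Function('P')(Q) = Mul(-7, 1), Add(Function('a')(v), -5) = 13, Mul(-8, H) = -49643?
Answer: Rational(49587, 8) ≈ 6198.4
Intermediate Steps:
H = Rational(49643, 8) (H = Mul(Rational(-1, 8), -49643) = Rational(49643, 8) ≈ 6205.4)
Function('a')(v) = 18 (Function('a')(v) = Add(5, 13) = 18)
Function('P')(Q) = -7
Add(H, Function('P')(Function('a')(14))) = Add(Rational(49643, 8), -7) = Rational(49587, 8)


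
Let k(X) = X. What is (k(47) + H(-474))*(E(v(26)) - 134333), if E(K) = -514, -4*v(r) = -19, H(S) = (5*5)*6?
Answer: -26564859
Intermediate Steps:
H(S) = 150 (H(S) = 25*6 = 150)
v(r) = 19/4 (v(r) = -¼*(-19) = 19/4)
(k(47) + H(-474))*(E(v(26)) - 134333) = (47 + 150)*(-514 - 134333) = 197*(-134847) = -26564859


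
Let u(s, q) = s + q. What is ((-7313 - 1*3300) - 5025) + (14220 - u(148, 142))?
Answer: -1708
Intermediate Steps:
u(s, q) = q + s
((-7313 - 1*3300) - 5025) + (14220 - u(148, 142)) = ((-7313 - 1*3300) - 5025) + (14220 - (142 + 148)) = ((-7313 - 3300) - 5025) + (14220 - 1*290) = (-10613 - 5025) + (14220 - 290) = -15638 + 13930 = -1708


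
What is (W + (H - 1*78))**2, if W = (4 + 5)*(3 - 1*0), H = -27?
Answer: 6084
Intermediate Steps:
W = 27 (W = 9*(3 + 0) = 9*3 = 27)
(W + (H - 1*78))**2 = (27 + (-27 - 1*78))**2 = (27 + (-27 - 78))**2 = (27 - 105)**2 = (-78)**2 = 6084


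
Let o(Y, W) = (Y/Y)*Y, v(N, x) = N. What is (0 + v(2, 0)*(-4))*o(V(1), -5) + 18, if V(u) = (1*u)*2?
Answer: 2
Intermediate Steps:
V(u) = 2*u (V(u) = u*2 = 2*u)
o(Y, W) = Y (o(Y, W) = 1*Y = Y)
(0 + v(2, 0)*(-4))*o(V(1), -5) + 18 = (0 + 2*(-4))*(2*1) + 18 = (0 - 8)*2 + 18 = -8*2 + 18 = -16 + 18 = 2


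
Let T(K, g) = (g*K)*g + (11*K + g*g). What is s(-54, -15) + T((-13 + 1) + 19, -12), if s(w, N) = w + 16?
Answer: 1191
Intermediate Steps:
s(w, N) = 16 + w
T(K, g) = g² + 11*K + K*g² (T(K, g) = (K*g)*g + (11*K + g²) = K*g² + (g² + 11*K) = g² + 11*K + K*g²)
s(-54, -15) + T((-13 + 1) + 19, -12) = (16 - 54) + ((-12)² + 11*((-13 + 1) + 19) + ((-13 + 1) + 19)*(-12)²) = -38 + (144 + 11*(-12 + 19) + (-12 + 19)*144) = -38 + (144 + 11*7 + 7*144) = -38 + (144 + 77 + 1008) = -38 + 1229 = 1191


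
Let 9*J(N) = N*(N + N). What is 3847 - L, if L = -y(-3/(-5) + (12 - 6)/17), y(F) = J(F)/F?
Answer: 327013/85 ≈ 3847.2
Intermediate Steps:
J(N) = 2*N²/9 (J(N) = (N*(N + N))/9 = (N*(2*N))/9 = (2*N²)/9 = 2*N²/9)
y(F) = 2*F/9 (y(F) = (2*F²/9)/F = 2*F/9)
L = -18/85 (L = -2*(-3/(-5) + (12 - 6)/17)/9 = -2*(-3*(-⅕) + 6*(1/17))/9 = -2*(⅗ + 6/17)/9 = -2*81/(9*85) = -1*18/85 = -18/85 ≈ -0.21176)
3847 - L = 3847 - 1*(-18/85) = 3847 + 18/85 = 327013/85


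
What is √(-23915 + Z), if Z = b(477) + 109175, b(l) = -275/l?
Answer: √2155443485/159 ≈ 291.99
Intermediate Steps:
Z = 52076200/477 (Z = -275/477 + 109175 = 52076200/477 ≈ 1.0917e+5)
√(-23915 + Z) = √(-23915 + 52076200/477) = √(40668745/477) = √2155443485/159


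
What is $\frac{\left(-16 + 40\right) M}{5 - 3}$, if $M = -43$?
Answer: $-516$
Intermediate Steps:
$\frac{\left(-16 + 40\right) M}{5 - 3} = \frac{\left(-16 + 40\right) \left(-43\right)}{5 - 3} = \frac{24 \left(-43\right)}{2} = \frac{1}{2} \left(-1032\right) = -516$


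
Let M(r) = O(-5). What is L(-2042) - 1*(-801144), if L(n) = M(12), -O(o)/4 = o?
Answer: 801164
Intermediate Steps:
O(o) = -4*o
M(r) = 20 (M(r) = -4*(-5) = 20)
L(n) = 20
L(-2042) - 1*(-801144) = 20 - 1*(-801144) = 20 + 801144 = 801164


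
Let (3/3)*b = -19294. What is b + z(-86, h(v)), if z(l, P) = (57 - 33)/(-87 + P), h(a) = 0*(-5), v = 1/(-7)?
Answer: -559534/29 ≈ -19294.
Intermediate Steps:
b = -19294
v = -⅐ ≈ -0.14286
h(a) = 0
z(l, P) = 24/(-87 + P)
b + z(-86, h(v)) = -19294 + 24/(-87 + 0) = -19294 + 24/(-87) = -19294 + 24*(-1/87) = -19294 - 8/29 = -559534/29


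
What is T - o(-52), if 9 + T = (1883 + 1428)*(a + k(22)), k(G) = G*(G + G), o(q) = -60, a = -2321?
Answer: -4479732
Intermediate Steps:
k(G) = 2*G² (k(G) = G*(2*G) = 2*G²)
T = -4479792 (T = -9 + (1883 + 1428)*(-2321 + 2*22²) = -9 + 3311*(-2321 + 2*484) = -9 + 3311*(-2321 + 968) = -9 + 3311*(-1353) = -9 - 4479783 = -4479792)
T - o(-52) = -4479792 - 1*(-60) = -4479792 + 60 = -4479732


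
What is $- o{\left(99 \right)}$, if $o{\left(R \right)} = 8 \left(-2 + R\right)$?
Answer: $-776$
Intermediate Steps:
$o{\left(R \right)} = -16 + 8 R$
$- o{\left(99 \right)} = - (-16 + 8 \cdot 99) = - (-16 + 792) = \left(-1\right) 776 = -776$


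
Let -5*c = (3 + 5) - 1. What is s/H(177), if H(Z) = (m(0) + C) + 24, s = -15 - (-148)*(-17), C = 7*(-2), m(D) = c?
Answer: -12655/43 ≈ -294.30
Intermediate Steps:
c = -7/5 (c = -((3 + 5) - 1)/5 = -(8 - 1)/5 = -⅕*7 = -7/5 ≈ -1.4000)
m(D) = -7/5
C = -14
s = -2531 (s = -15 - 74*34 = -15 - 2516 = -2531)
H(Z) = 43/5 (H(Z) = (-7/5 - 14) + 24 = -77/5 + 24 = 43/5)
s/H(177) = -2531/43/5 = -2531*5/43 = -12655/43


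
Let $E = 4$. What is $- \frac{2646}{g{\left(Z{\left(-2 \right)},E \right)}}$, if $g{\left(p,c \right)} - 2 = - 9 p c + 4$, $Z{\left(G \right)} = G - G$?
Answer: $-441$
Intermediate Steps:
$Z{\left(G \right)} = 0$
$g{\left(p,c \right)} = 6 - 9 c p$ ($g{\left(p,c \right)} = 2 + \left(- 9 p c + 4\right) = 2 - \left(-4 + 9 c p\right) = 6 - 9 c p$)
$- \frac{2646}{g{\left(Z{\left(-2 \right)},E \right)}} = - \frac{2646}{6 - 36 \cdot 0} = - \frac{2646}{6 + 0} = - \frac{2646}{6} = \left(-2646\right) \frac{1}{6} = -441$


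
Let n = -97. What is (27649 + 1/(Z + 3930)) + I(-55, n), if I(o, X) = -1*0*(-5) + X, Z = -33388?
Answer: 811626815/29458 ≈ 27552.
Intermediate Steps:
I(o, X) = X (I(o, X) = 0*(-5) + X = 0 + X = X)
(27649 + 1/(Z + 3930)) + I(-55, n) = (27649 + 1/(-33388 + 3930)) - 97 = (27649 + 1/(-29458)) - 97 = (27649 - 1/29458) - 97 = 814484241/29458 - 97 = 811626815/29458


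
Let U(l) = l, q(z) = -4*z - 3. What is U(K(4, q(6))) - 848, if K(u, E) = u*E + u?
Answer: -952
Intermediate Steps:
q(z) = -3 - 4*z
K(u, E) = u + E*u (K(u, E) = E*u + u = u + E*u)
U(K(4, q(6))) - 848 = 4*(1 + (-3 - 4*6)) - 848 = 4*(1 + (-3 - 24)) - 848 = 4*(1 - 27) - 848 = 4*(-26) - 848 = -104 - 848 = -952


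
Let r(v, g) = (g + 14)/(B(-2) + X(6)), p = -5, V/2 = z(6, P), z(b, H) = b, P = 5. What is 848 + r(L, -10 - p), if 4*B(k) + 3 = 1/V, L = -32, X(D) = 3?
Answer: 92864/109 ≈ 851.96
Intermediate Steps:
V = 12 (V = 2*6 = 12)
B(k) = -35/48 (B(k) = -3/4 + (1/12)/4 = -3/4 + (1*(1/12))/4 = -3/4 + (1/4)*(1/12) = -3/4 + 1/48 = -35/48)
r(v, g) = 672/109 + 48*g/109 (r(v, g) = (g + 14)/(-35/48 + 3) = (14 + g)/(109/48) = (14 + g)*(48/109) = 672/109 + 48*g/109)
848 + r(L, -10 - p) = 848 + (672/109 + 48*(-10 - 1*(-5))/109) = 848 + (672/109 + 48*(-10 + 5)/109) = 848 + (672/109 + (48/109)*(-5)) = 848 + (672/109 - 240/109) = 848 + 432/109 = 92864/109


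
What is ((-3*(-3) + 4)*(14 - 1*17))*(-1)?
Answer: 39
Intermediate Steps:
((-3*(-3) + 4)*(14 - 1*17))*(-1) = ((9 + 4)*(14 - 17))*(-1) = (13*(-3))*(-1) = -39*(-1) = 39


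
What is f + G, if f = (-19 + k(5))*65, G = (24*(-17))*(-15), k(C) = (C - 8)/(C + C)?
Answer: 9731/2 ≈ 4865.5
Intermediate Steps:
k(C) = (-8 + C)/(2*C) (k(C) = (-8 + C)/((2*C)) = (-8 + C)*(1/(2*C)) = (-8 + C)/(2*C))
G = 6120 (G = -408*(-15) = 6120)
f = -2509/2 (f = (-19 + (½)*(-8 + 5)/5)*65 = (-19 + (½)*(⅕)*(-3))*65 = (-19 - 3/10)*65 = -193/10*65 = -2509/2 ≈ -1254.5)
f + G = -2509/2 + 6120 = 9731/2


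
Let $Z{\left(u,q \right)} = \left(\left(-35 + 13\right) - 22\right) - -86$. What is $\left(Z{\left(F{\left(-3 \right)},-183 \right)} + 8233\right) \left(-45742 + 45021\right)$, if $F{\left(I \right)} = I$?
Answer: $-5966275$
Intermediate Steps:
$Z{\left(u,q \right)} = 42$ ($Z{\left(u,q \right)} = \left(-22 - 22\right) + 86 = -44 + 86 = 42$)
$\left(Z{\left(F{\left(-3 \right)},-183 \right)} + 8233\right) \left(-45742 + 45021\right) = \left(42 + 8233\right) \left(-45742 + 45021\right) = 8275 \left(-721\right) = -5966275$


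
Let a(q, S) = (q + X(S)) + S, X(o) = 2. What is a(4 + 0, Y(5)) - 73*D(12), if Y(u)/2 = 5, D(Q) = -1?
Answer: 89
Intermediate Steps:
Y(u) = 10 (Y(u) = 2*5 = 10)
a(q, S) = 2 + S + q (a(q, S) = (q + 2) + S = (2 + q) + S = 2 + S + q)
a(4 + 0, Y(5)) - 73*D(12) = (2 + 10 + (4 + 0)) - 73*(-1) = (2 + 10 + 4) + 73 = 16 + 73 = 89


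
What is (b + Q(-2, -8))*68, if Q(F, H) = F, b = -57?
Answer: -4012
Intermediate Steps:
(b + Q(-2, -8))*68 = (-57 - 2)*68 = -59*68 = -4012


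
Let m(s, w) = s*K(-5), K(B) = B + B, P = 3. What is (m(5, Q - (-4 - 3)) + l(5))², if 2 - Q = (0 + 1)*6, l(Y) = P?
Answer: 2209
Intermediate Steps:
l(Y) = 3
K(B) = 2*B
Q = -4 (Q = 2 - (0 + 1)*6 = 2 - 6 = -4)
m(s, w) = -10*s (m(s, w) = s*(2*(-5)) = s*(-10) = -10*s)
(m(5, Q - (-4 - 3)) + l(5))² = (-10*5 + 3)² = (-50 + 3)² = (-47)² = 2209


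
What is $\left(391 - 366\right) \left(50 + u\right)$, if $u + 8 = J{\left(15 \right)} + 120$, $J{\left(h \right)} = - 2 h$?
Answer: $3300$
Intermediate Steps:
$u = 82$ ($u = -8 + \left(\left(-2\right) 15 + 120\right) = -8 + \left(-30 + 120\right) = -8 + 90 = 82$)
$\left(391 - 366\right) \left(50 + u\right) = \left(391 - 366\right) \left(50 + 82\right) = 25 \cdot 132 = 3300$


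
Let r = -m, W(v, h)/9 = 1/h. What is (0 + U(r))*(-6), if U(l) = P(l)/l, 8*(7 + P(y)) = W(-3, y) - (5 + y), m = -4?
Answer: 753/64 ≈ 11.766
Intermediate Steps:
W(v, h) = 9/h
r = 4 (r = -1*(-4) = 4)
P(y) = -61/8 - y/8 + 9/(8*y) (P(y) = -7 + (9/y - (5 + y))/8 = -7 + (9/y + (-5 - y))/8 = -7 + (-5 - y + 9/y)/8 = -7 + (-5/8 - y/8 + 9/(8*y)) = -61/8 - y/8 + 9/(8*y))
U(l) = (9 - l*(61 + l))/(8*l**2) (U(l) = ((9 - l*(61 + l))/(8*l))/l = (9 - l*(61 + l))/(8*l**2))
(0 + U(r))*(-6) = (0 + (1/8)*(9 - 1*4*(61 + 4))/4**2)*(-6) = (0 + (1/8)*(1/16)*(9 - 1*4*65))*(-6) = (0 + (1/8)*(1/16)*(9 - 260))*(-6) = (0 + (1/8)*(1/16)*(-251))*(-6) = (0 - 251/128)*(-6) = -251/128*(-6) = 753/64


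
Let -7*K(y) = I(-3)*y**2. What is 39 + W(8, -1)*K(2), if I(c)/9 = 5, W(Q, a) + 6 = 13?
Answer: -141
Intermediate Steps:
W(Q, a) = 7 (W(Q, a) = -6 + 13 = 7)
I(c) = 45 (I(c) = 9*5 = 45)
K(y) = -45*y**2/7
39 + W(8, -1)*K(2) = 39 + 7*(-45/7*2**2) = 39 + 7*(-45/7*4) = 39 + 7*(-180/7) = 39 - 180 = -141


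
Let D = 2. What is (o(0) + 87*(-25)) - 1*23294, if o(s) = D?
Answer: -25467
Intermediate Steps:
o(s) = 2
(o(0) + 87*(-25)) - 1*23294 = (2 + 87*(-25)) - 1*23294 = (2 - 2175) - 23294 = -2173 - 23294 = -25467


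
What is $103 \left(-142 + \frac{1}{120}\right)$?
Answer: $- \frac{1755017}{120} \approx -14625.0$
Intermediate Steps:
$103 \left(-142 + \frac{1}{120}\right) = 103 \left(- \frac{17039}{120}\right) = - \frac{1755017}{120}$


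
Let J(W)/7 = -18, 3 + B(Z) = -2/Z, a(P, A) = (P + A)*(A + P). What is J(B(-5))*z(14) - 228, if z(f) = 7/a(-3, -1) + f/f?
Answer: -3273/8 ≈ -409.13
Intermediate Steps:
a(P, A) = (A + P)² (a(P, A) = (A + P)*(A + P) = (A + P)²)
B(Z) = -3 - 2/Z
J(W) = -126 (J(W) = 7*(-18) = -126)
z(f) = 23/16 (z(f) = 7/((-1 - 3)²) + f/f = 7/((-4)²) + 1 = 7/16 + 1 = 23/16)
J(B(-5))*z(14) - 228 = -126*23/16 - 228 = -1449/8 - 228 = -3273/8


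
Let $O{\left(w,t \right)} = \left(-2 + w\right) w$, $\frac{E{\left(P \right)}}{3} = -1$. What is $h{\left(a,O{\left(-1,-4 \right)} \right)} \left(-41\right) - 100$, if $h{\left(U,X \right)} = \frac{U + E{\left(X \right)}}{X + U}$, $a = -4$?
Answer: $-387$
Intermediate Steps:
$E{\left(P \right)} = -3$ ($E{\left(P \right)} = 3 \left(-1\right) = -3$)
$O{\left(w,t \right)} = w \left(-2 + w\right)$
$h{\left(U,X \right)} = \frac{-3 + U}{U + X}$ ($h{\left(U,X \right)} = \frac{U - 3}{X + U} = \frac{-3 + U}{U + X}$)
$h{\left(a,O{\left(-1,-4 \right)} \right)} \left(-41\right) - 100 = \frac{-3 - 4}{-4 - \left(-2 - 1\right)} \left(-41\right) - 100 = \frac{1}{-4 - -3} \left(-7\right) \left(-41\right) - 100 = \frac{1}{-4 + 3} \left(-7\right) \left(-41\right) - 100 = \frac{1}{-1} \left(-7\right) \left(-41\right) - 100 = \left(-1\right) \left(-7\right) \left(-41\right) - 100 = 7 \left(-41\right) - 100 = -287 - 100 = -387$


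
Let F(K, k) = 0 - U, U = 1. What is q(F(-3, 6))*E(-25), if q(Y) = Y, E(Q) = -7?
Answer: 7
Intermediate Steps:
F(K, k) = -1 (F(K, k) = 0 - 1*1 = 0 - 1 = -1)
q(F(-3, 6))*E(-25) = -1*(-7) = 7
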